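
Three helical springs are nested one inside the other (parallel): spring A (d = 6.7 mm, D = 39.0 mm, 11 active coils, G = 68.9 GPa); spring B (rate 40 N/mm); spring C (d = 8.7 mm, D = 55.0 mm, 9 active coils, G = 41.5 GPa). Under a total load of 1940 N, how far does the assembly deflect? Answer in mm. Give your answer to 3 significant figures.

k_A = Gd⁴/(8D³N_a) = (68.9×10³)(6.7⁴)/(8·39.0³·11) = 26.598 N/mm
k_C = Gd⁴/(8D³N_a) = (41.5×10³)(8.7⁴)/(8·55.0³·9) = 19.847 N/mm
Parallel: k_eq = 26.598 + 40 + 19.847 = 86.445 N/mm
δ = F/k_eq = 1940/86.445 = 22.442 mm

22.4 mm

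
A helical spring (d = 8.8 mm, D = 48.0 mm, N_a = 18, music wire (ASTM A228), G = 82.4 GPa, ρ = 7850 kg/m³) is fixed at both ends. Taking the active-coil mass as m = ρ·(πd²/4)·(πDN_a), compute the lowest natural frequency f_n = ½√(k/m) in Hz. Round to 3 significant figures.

77.4 Hz

k = Gd⁴/(8D³N_a) = (82.4×10³)(8.8⁴)/(8·48.0³·18) = 31.029 N/mm = 31029 N/m
Wire length L = πDN_a = π·48.0·18 = 2714.3 mm
m = ρ·(πd²/4)·L = 7850 × 60.821×10⁻⁶ m² × 2.7143 m = 1.296 kg
f_n = ½√(k/m) = 0.5·√(31029/1.296) = 0.5·√(23943) = 77.368 Hz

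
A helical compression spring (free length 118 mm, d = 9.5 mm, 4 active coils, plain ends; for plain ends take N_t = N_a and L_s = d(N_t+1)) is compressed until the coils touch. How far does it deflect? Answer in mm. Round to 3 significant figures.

70.5 mm

N_t = 4; L_s = 9.5·5 = 47.5 mm
δ_solid = L₀ − L_s = 118 − 47.5 = 70.5 mm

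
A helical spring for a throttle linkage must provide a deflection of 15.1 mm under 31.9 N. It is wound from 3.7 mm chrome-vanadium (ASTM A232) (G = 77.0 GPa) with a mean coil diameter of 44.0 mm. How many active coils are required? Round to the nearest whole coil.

10

Required rate k = F/δ = 31.9/15.1 = 2.1126 N/mm
N_a = Gd⁴/(8D³k) = (77.0×10³ × 3.7⁴)/(8 × 44.0³ × 2.1126)
    = 1.4431e+07 / 1.43967e+06 = 10.02 → 10 coils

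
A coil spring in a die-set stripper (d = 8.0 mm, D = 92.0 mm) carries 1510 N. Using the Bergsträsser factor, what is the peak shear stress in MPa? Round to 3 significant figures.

771 MPa

Spring index C = D/d = 92.0/8.0 = 11.5000
K_B = (4C+2)/(4C−3) = 48.000/43.000 = 1.1163
τ₀ = 8FD/(πd³) = 8·1510·92.0/(π·8.0³) = 1.11136e+06/1608.5 = 690.93 MPa
τ_max = K·τ₀ = 1.1163 × 690.93 = 771.27 MPa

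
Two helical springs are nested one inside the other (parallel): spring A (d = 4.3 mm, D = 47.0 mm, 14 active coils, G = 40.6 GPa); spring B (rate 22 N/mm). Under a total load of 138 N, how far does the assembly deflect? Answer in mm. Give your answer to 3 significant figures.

k_A = Gd⁴/(8D³N_a) = (40.6×10³)(4.3⁴)/(8·47.0³·14) = 1.1937 N/mm
Parallel: k_eq = 1.1937 + 22 = 23.194 N/mm
δ = F/k_eq = 138/23.194 = 5.9499 mm

5.95 mm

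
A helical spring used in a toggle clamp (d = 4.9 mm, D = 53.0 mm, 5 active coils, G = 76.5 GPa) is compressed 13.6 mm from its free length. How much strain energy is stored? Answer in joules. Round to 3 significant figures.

k = Gd⁴/(8D³N_a) = (76.5×10³)(4.9⁴)/(8·53.0³·5) = 7.4056 N/mm
U = ½kδ² = 0.5 × 7.4056 × 13.6² = 684.87 N·mm = 0.68487 J

0.685 J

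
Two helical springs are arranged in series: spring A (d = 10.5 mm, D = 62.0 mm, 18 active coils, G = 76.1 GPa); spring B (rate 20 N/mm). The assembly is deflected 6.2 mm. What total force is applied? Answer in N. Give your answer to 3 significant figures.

k_A = Gd⁴/(8D³N_a) = (76.1×10³)(10.5⁴)/(8·62.0³·18) = 26.953 N/mm
Series: 1/k_eq = 1/26.953 + 1/20 = 0.087102; k_eq = 11.481 N/mm
F = k_eq·δ = 11.481·6.2 = 71.181 N

71.2 N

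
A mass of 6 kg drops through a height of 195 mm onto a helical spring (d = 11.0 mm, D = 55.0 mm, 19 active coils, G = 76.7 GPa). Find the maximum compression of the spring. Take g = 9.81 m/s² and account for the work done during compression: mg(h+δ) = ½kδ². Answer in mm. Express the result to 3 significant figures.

k = Gd⁴/(8D³N_a) = (76.7×10³)(11.0⁴)/(8·55.0³·19) = 44.405 N/mm
W = mg = 6 × 9.81 = 58.86 N
½kδ² − Wδ − Wh = 0 → δ = (W + √(W² + 2kWh))/k
δ = (58.86 + √(3464.5 + 1.01934e+06))/44.405 = (58.86 + 1011.3)/44.405 = 24.101 mm

24.1 mm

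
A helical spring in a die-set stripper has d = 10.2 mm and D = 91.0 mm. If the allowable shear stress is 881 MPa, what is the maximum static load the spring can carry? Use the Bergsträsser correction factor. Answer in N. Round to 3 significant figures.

C = D/d = 91.0/10.2 = 8.9216
K_B = (4C+2)/(4C−3) = 37.686/32.686 = 1.1530
τ_max = K·8FD/(πd³) → F_max = τ_allow·πd³/(8DK)
F_max = 881·π·10.2³/(8·91.0·1.1530) = 2.9372e+06/839.36 = 3499.3 N

3500 N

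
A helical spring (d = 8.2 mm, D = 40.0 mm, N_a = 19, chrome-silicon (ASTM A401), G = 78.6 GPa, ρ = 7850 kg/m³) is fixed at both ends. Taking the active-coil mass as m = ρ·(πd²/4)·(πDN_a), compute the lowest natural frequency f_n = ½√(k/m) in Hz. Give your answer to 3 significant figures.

96.1 Hz

k = Gd⁴/(8D³N_a) = (78.6×10³)(8.2⁴)/(8·40.0³·19) = 36.53 N/mm = 36530 N/m
Wire length L = πDN_a = π·40.0·19 = 2387.6 mm
m = ρ·(πd²/4)·L = 7850 × 52.81×10⁻⁶ m² × 2.3876 m = 0.98981 kg
f_n = ½√(k/m) = 0.5·√(36530/0.98981) = 0.5·√(36907) = 96.055 Hz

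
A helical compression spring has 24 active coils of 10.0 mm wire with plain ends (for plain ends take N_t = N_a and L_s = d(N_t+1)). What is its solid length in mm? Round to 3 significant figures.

plain ends: N_t = N_a = 24
L_s = d·(N_t+1) = 10.0 × 25 = 250 mm

250 mm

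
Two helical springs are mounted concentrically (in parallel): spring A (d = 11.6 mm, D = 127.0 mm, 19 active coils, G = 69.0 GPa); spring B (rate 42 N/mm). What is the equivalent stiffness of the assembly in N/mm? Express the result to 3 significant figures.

k_A = Gd⁴/(8D³N_a) = (69.0×10³)(11.6⁴)/(8·127.0³·19) = 4.0126 N/mm
Parallel: k_eq = 4.0126 + 42 = 46.013 N/mm

46.0 N/mm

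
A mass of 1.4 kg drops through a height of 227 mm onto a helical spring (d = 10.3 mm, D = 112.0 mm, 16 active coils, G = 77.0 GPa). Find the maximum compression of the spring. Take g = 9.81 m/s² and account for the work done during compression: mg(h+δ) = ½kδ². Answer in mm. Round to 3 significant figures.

38.9 mm

k = Gd⁴/(8D³N_a) = (77.0×10³)(10.3⁴)/(8·112.0³·16) = 4.8192 N/mm
W = mg = 1.4 × 9.81 = 13.734 N
½kδ² − Wδ − Wh = 0 → δ = (W + √(W² + 2kWh))/k
δ = (13.734 + √(188.62 + 30048.9))/4.8192 = (13.734 + 173.89)/4.8192 = 38.932 mm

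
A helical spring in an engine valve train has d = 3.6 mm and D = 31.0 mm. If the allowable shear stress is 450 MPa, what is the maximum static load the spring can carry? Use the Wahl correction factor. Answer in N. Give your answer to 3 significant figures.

227 N

C = D/d = 31.0/3.6 = 8.6111
K_W = (4C−1)/(4C−4) + 0.615/C = 33.444/30.444 + 0.0714 = 1.1700
τ_max = K·8FD/(πd³) → F_max = τ_allow·πd³/(8DK)
F_max = 450·π·3.6³/(8·31.0·1.1700) = 65958/290.15 = 227.33 N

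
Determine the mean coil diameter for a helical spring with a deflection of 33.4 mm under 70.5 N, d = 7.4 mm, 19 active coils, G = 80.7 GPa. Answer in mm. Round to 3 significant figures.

91.0 mm

Required rate k = F/δ = 70.5/33.4 = 2.1108 N/mm
D = (Gd⁴/(8N_a·k))^(1/3) = (80.7×10³·7.4⁴/(8·19·2.1108))^(1/3)
  = (754248)^(1/3) = 91.0272 mm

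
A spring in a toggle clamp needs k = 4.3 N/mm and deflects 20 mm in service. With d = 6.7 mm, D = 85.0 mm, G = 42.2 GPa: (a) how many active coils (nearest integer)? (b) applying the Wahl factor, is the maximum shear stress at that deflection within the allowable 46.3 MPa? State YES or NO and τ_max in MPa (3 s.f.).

N_a = Gd⁴/(8D³k) = (42.2×10³)(6.7⁴)/(8·85.0³·4.3) = 4.025 → N_a = 4
Actual rate k = Gd⁴/(8D³·4) = 4.3272 N/mm
Working load F = kδ = 4.3272·20 = 86.544 N
C = 85.0/6.7 = 12.6866; K_W = (4C−1)/(4C−4)+0.615/C = 1.1127
τ_max = K_W·8FD/(πd³) = 1.1127·62.283 = 69.299 MPa
τ_max > 46.3 MPa → exceeds allowable

(a) 4 coils; (b) NO, τ_max = 69.3 MPa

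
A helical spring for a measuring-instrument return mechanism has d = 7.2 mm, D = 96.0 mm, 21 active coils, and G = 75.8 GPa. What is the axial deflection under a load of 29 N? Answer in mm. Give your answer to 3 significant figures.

k = Gd⁴/(8D³N_a) = (75.8×10³)(7.2⁴)/(8·96.0³·21) = 1.3705 N/mm
δ = F/k = 29 / 1.3705 = 21.16 mm

21.2 mm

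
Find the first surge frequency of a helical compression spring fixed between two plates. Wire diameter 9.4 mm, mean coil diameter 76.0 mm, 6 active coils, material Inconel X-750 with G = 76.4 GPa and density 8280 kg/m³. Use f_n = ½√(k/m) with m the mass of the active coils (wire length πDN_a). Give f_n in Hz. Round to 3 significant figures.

k = Gd⁴/(8D³N_a) = (76.4×10³)(9.4⁴)/(8·76.0³·6) = 28.309 N/mm = 28309 N/m
Wire length L = πDN_a = π·76.0·6 = 1432.6 mm
m = ρ·(πd²/4)·L = 8280 × 69.398×10⁻⁶ m² × 1.4326 m = 0.82317 kg
f_n = ½√(k/m) = 0.5·√(28309/0.82317) = 0.5·√(34390) = 92.723 Hz

92.7 Hz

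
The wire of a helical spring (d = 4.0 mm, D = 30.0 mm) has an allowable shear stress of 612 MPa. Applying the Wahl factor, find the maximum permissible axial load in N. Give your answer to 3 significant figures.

428 N

C = D/d = 30.0/4.0 = 7.5000
K_W = (4C−1)/(4C−4) + 0.615/C = 29.000/26.000 + 0.0820 = 1.1974
τ_max = K·8FD/(πd³) → F_max = τ_allow·πd³/(8DK)
F_max = 612·π·4.0³/(8·30.0·1.1974) = 1.2305e+05/287.37 = 428.19 N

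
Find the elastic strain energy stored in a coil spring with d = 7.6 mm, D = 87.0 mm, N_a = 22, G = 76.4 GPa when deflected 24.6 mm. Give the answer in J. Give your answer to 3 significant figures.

0.665 J

k = Gd⁴/(8D³N_a) = (76.4×10³)(7.6⁴)/(8·87.0³·22) = 2.1993 N/mm
U = ½kδ² = 0.5 × 2.1993 × 24.6² = 665.45 N·mm = 0.66545 J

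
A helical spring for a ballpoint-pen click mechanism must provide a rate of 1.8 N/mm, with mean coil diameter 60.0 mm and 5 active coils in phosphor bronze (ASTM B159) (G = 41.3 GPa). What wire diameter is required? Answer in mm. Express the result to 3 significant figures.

d = (8D³N_a·k / G)^(1/4) = (8·60.0³·5·1.8 / (41.3×10³))^0.25
  = (376.56)^0.25 = 4.4051 mm

4.41 mm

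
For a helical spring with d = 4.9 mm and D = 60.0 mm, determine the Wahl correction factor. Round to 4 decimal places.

C = D/d = 60.0/4.9 = 12.2449
K_W = (4C−1)/(4C−4) + 0.615/C = 47.980/44.980 + 0.0502 = 1.1169

1.1169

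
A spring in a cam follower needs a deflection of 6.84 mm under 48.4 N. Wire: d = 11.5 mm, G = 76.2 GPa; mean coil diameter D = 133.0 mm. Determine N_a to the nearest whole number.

Required rate k = F/δ = 48.4/6.84 = 7.076 N/mm
N_a = Gd⁴/(8D³k) = (76.2×10³ × 11.5⁴)/(8 × 133.0³ × 7.076)
    = 1.33274e+09 / 1.33179e+08 = 10.01 → 10 coils

10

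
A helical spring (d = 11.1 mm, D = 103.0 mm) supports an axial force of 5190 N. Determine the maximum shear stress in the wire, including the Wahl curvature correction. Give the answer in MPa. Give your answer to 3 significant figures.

Spring index C = D/d = 103.0/11.1 = 9.2793
K_W = (4C−1)/(4C−4) + 0.615/C = 36.117/33.117 + 0.0663 = 1.1569
τ₀ = 8FD/(πd³) = 8·5190·103.0/(π·11.1³) = 4.27656e+06/4296.5 = 995.35 MPa
τ_max = K·τ₀ = 1.1569 × 995.35 = 1151.5 MPa

1150 MPa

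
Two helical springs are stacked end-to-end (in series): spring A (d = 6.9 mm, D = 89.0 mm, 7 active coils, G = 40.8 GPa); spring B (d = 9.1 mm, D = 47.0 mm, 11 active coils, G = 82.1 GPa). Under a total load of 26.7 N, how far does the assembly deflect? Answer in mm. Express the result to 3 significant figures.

11.8 mm

k_A = Gd⁴/(8D³N_a) = (40.8×10³)(6.9⁴)/(8·89.0³·7) = 2.3426 N/mm
k_B = Gd⁴/(8D³N_a) = (82.1×10³)(9.1⁴)/(8·47.0³·11) = 61.622 N/mm
Series: 1/k_eq = 1/2.3426 + 1/61.622 = 0.4431; k_eq = 2.2568 N/mm
δ = F/k_eq = 26.7/2.2568 = 11.831 mm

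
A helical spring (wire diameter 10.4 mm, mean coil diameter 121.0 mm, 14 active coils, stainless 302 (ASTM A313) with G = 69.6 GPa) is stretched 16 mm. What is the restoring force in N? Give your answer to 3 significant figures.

65.7 N

k = Gd⁴/(8D³N_a) = (69.6×10³)(10.4⁴)/(8·121.0³·14) = 4.1036 N/mm
F = k·δ = 4.1036 × 16 = 65.658 N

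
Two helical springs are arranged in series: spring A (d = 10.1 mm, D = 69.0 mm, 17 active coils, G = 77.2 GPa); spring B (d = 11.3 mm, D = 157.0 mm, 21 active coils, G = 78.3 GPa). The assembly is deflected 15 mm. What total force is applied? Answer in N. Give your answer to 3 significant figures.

k_A = Gd⁴/(8D³N_a) = (77.2×10³)(10.1⁴)/(8·69.0³·17) = 17.981 N/mm
k_B = Gd⁴/(8D³N_a) = (78.3×10³)(11.3⁴)/(8·157.0³·21) = 1.9637 N/mm
Series: 1/k_eq = 1/17.981 + 1/1.9637 = 0.56487; k_eq = 1.7703 N/mm
F = k_eq·δ = 1.7703·15 = 26.555 N

26.6 N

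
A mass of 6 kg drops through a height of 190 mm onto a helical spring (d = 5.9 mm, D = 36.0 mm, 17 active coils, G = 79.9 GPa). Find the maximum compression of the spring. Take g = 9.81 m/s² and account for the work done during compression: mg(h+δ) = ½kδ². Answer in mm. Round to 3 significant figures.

k = Gd⁴/(8D³N_a) = (79.9×10³)(5.9⁴)/(8·36.0³·17) = 15.258 N/mm
W = mg = 6 × 9.81 = 58.86 N
½kδ² − Wδ − Wh = 0 → δ = (W + √(W² + 2kWh))/k
δ = (58.86 + √(3464.5 + 341281))/15.258 = (58.86 + 587.15)/15.258 = 42.338 mm

42.3 mm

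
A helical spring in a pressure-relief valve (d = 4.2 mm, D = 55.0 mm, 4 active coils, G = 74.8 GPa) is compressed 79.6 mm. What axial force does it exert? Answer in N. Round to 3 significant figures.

348 N

k = Gd⁴/(8D³N_a) = (74.8×10³)(4.2⁴)/(8·55.0³·4) = 4.3718 N/mm
F = k·δ = 4.3718 × 79.6 = 348 N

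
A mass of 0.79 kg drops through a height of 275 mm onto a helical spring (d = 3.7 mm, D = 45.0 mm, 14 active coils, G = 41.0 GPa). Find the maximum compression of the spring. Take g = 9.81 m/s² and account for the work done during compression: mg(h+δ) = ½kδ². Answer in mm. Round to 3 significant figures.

k = Gd⁴/(8D³N_a) = (41.0×10³)(3.7⁴)/(8·45.0³·14) = 0.7529 N/mm
W = mg = 0.79 × 9.81 = 7.7499 N
½kδ² − Wδ − Wh = 0 → δ = (W + √(W² + 2kWh))/k
δ = (7.7499 + √(60.061 + 3209.18))/0.7529 = (7.7499 + 57.177)/0.7529 = 86.237 mm

86.2 mm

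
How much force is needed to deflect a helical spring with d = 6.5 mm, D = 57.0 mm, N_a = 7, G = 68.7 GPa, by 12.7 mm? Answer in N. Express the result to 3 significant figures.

k = Gd⁴/(8D³N_a) = (68.7×10³)(6.5⁴)/(8·57.0³·7) = 11.825 N/mm
F = k·δ = 11.825 × 12.7 = 150.18 N

150 N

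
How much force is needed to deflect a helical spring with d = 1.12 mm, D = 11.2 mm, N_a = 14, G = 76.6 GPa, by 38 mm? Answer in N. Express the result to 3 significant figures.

k = Gd⁴/(8D³N_a) = (76.6×10³)(1.12⁴)/(8·11.2³·14) = 0.766 N/mm
F = k·δ = 0.766 × 38 = 29.108 N

29.1 N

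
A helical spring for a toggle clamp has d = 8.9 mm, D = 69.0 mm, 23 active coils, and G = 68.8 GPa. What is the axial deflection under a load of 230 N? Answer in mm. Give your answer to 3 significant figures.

32.2 mm

k = Gd⁴/(8D³N_a) = (68.8×10³)(8.9⁴)/(8·69.0³·23) = 7.1414 N/mm
δ = F/k = 230 / 7.1414 = 32.207 mm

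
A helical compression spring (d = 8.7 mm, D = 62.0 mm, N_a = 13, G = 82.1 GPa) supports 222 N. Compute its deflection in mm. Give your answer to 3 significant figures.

k = Gd⁴/(8D³N_a) = (82.1×10³)(8.7⁴)/(8·62.0³·13) = 18.976 N/mm
δ = F/k = 222 / 18.976 = 11.699 mm

11.7 mm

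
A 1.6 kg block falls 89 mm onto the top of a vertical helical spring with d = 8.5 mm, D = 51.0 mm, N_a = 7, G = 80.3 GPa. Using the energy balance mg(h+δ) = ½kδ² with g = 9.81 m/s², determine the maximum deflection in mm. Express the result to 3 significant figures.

7.32 mm

k = Gd⁴/(8D³N_a) = (80.3×10³)(8.5⁴)/(8·51.0³·7) = 56.428 N/mm
W = mg = 1.6 × 9.81 = 15.696 N
½kδ² − Wδ − Wh = 0 → δ = (W + √(W² + 2kWh))/k
δ = (15.696 + √(246.36 + 157653))/56.428 = (15.696 + 397.37)/56.428 = 7.3202 mm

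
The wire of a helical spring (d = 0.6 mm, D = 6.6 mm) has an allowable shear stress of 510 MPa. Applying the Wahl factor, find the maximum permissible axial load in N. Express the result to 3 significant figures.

C = D/d = 6.6/0.6 = 11.0000
K_W = (4C−1)/(4C−4) + 0.615/C = 43.000/40.000 + 0.0559 = 1.1309
τ_max = K·8FD/(πd³) → F_max = τ_allow·πd³/(8DK)
F_max = 510·π·0.6³/(8·6.6·1.1309) = 346.08/59.712 = 5.7958 N

5.80 N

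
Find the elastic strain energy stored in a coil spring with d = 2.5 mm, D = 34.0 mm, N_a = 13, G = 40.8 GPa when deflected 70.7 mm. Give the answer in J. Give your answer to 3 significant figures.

0.974 J

k = Gd⁴/(8D³N_a) = (40.8×10³)(2.5⁴)/(8·34.0³·13) = 0.3899 N/mm
U = ½kδ² = 0.5 × 0.3899 × 70.7² = 974.45 N·mm = 0.97445 J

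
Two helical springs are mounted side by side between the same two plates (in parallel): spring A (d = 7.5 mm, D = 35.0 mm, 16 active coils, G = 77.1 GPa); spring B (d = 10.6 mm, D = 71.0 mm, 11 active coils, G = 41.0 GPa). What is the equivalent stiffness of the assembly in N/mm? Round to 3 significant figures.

k_A = Gd⁴/(8D³N_a) = (77.1×10³)(7.5⁴)/(8·35.0³·16) = 44.451 N/mm
k_B = Gd⁴/(8D³N_a) = (41.0×10³)(10.6⁴)/(8·71.0³·11) = 16.434 N/mm
Parallel: k_eq = 44.451 + 16.434 = 60.886 N/mm

60.9 N/mm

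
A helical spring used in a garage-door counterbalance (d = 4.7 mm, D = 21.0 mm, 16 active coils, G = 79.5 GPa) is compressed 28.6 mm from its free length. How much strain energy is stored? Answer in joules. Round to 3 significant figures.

k = Gd⁴/(8D³N_a) = (79.5×10³)(4.7⁴)/(8·21.0³·16) = 32.726 N/mm
U = ½kδ² = 0.5 × 32.726 × 28.6² = 13384 N·mm = 13.384 J

13.4 J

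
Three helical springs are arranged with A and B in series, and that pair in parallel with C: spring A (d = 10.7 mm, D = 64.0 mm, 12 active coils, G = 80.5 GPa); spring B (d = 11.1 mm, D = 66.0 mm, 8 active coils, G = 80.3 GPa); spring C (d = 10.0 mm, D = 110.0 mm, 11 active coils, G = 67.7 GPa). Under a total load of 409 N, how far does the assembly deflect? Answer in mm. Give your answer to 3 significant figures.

k_A = Gd⁴/(8D³N_a) = (80.5×10³)(10.7⁴)/(8·64.0³·12) = 41.93 N/mm
k_B = Gd⁴/(8D³N_a) = (80.3×10³)(11.1⁴)/(8·66.0³·8) = 66.251 N/mm
k_C = Gd⁴/(8D³N_a) = (67.7×10³)(10.0⁴)/(8·110.0³·11) = 5.78 N/mm
Springs A,B series: k_AB = 1/(1/41.93+1/66.251) = 25.678 N/mm; parallel with C: k_eq = 25.678+5.78 = 31.458 N/mm
δ = F/k_eq = 409/31.458 = 13.001 mm

13.0 mm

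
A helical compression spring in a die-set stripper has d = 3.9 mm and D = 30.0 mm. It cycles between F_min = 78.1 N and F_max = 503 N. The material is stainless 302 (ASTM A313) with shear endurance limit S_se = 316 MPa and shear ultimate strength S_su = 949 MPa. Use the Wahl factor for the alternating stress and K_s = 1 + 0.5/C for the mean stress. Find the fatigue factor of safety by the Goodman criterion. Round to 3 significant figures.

0.689

C = D/d = 30.0/3.9 = 7.6923; K_W = (4C−1)/(4C−4)+0.615/C = 1.1920; K_s = 1+0.5/C = 1.0650
F_a = (F_max−F_min)/2 = 212.45 N; F_m = (F_max+F_min)/2 = 290.55 N
τ_a = K_W·8F_aD/(πd³) = 1.1920 × 273.61 = 326.14 MPa
τ_m = K_s·8F_mD/(πd³) = 1.0650 × 374.19 = 398.51 MPa
Goodman: 1/n_f = τ_a/S_se + τ_m/S_su = 326.14/316 + 398.51/949 = 1.03210 + 0.41993 = 1.452
n_f = 1/1.452 = 0.6887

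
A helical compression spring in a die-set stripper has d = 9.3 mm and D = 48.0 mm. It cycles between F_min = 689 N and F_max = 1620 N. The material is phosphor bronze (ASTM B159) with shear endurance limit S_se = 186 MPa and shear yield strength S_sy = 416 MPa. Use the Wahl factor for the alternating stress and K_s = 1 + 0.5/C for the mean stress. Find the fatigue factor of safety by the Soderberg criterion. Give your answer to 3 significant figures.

C = D/d = 48.0/9.3 = 5.1613; K_W = (4C−1)/(4C−4)+0.615/C = 1.2994; K_s = 1+0.5/C = 1.0969
F_a = (F_max−F_min)/2 = 465.5 N; F_m = (F_max+F_min)/2 = 1154.5 N
τ_a = K_W·8F_aD/(πd³) = 1.2994 × 70.738 = 91.916 MPa
τ_m = K_s·8F_mD/(πd³) = 1.0969 × 175.44 = 192.43 MPa
Soderberg: 1/n_f = τ_a/S_se + τ_m/S_sy = 91.916/186 + 192.43/416 = 0.49417 + 0.46258 = 0.95676
n_f = 1/0.95676 = 1.045

1.05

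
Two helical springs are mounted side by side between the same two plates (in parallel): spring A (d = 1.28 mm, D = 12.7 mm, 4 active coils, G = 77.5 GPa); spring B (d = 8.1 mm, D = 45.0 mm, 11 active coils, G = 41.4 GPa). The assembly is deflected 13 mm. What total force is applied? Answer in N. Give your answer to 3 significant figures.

330 N

k_A = Gd⁴/(8D³N_a) = (77.5×10³)(1.28⁴)/(8·12.7³·4) = 3.1738 N/mm
k_B = Gd⁴/(8D³N_a) = (41.4×10³)(8.1⁴)/(8·45.0³·11) = 22.224 N/mm
Parallel: k_eq = 3.1738 + 22.224 = 25.398 N/mm
F = k_eq·δ = 25.398·13 = 330.17 N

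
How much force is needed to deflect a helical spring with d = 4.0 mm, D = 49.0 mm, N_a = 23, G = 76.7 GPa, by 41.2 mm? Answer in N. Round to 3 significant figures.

k = Gd⁴/(8D³N_a) = (76.7×10³)(4.0⁴)/(8·49.0³·23) = 0.90705 N/mm
F = k·δ = 0.90705 × 41.2 = 37.37 N

37.4 N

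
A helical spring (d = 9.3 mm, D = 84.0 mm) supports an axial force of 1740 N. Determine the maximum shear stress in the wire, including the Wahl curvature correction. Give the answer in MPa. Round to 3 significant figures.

537 MPa

Spring index C = D/d = 84.0/9.3 = 9.0323
K_W = (4C−1)/(4C−4) + 0.615/C = 35.129/32.129 + 0.0681 = 1.1615
τ₀ = 8FD/(πd³) = 8·1740·84.0/(π·9.3³) = 1.16928e+06/2527 = 462.72 MPa
τ_max = K·τ₀ = 1.1615 × 462.72 = 537.43 MPa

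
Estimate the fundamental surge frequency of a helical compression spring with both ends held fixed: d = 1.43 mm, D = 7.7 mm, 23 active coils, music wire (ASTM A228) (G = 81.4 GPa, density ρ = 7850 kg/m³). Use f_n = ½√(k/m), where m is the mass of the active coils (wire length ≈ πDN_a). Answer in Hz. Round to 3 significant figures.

k = Gd⁴/(8D³N_a) = (81.4×10³)(1.43⁴)/(8·7.7³·23) = 4.0521 N/mm = 4052.1 N/m
Wire length L = πDN_a = π·7.7·23 = 556.38 mm
m = ρ·(πd²/4)·L = 7850 × 1.6061×10⁻⁶ m² × 0.55638 m = 0.0070146 kg
f_n = ½√(k/m) = 0.5·√(4052.1/0.0070146) = 0.5·√(5.7767e+05) = 380.02 Hz

380 Hz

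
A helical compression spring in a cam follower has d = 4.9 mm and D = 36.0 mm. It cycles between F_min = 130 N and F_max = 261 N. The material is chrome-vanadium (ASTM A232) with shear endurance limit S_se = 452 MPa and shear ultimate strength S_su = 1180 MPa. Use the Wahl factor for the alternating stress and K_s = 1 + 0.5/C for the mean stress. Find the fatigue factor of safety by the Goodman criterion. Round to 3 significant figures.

C = D/d = 36.0/4.9 = 7.3469; K_W = (4C−1)/(4C−4)+0.615/C = 1.2019; K_s = 1+0.5/C = 1.0681
F_a = (F_max−F_min)/2 = 65.5 N; F_m = (F_max+F_min)/2 = 195.5 N
τ_a = K_W·8F_aD/(πd³) = 1.2019 × 51.038 = 61.342 MPa
τ_m = K_s·8F_mD/(πd³) = 1.0681 × 152.34 = 162.7 MPa
Goodman: 1/n_f = τ_a/S_se + τ_m/S_su = 61.342/452 + 162.7/1180 = 0.13571 + 0.13788 = 0.2736
n_f = 1/0.2736 = 3.655

3.66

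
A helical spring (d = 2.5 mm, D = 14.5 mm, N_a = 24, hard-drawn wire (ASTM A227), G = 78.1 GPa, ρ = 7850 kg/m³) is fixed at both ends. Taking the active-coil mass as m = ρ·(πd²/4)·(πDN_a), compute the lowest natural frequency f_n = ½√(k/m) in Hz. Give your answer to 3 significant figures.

176 Hz

k = Gd⁴/(8D³N_a) = (78.1×10³)(2.5⁴)/(8·14.5³·24) = 5.212 N/mm = 5212 N/m
Wire length L = πDN_a = π·14.5·24 = 1093.3 mm
m = ρ·(πd²/4)·L = 7850 × 4.9087×10⁻⁶ m² × 1.0933 m = 0.042128 kg
f_n = ½√(k/m) = 0.5·√(5212/0.042128) = 0.5·√(1.2372e+05) = 175.87 Hz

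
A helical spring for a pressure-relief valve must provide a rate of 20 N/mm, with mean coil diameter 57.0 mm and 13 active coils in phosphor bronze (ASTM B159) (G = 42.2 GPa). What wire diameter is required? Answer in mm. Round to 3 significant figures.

9.77 mm

d = (8D³N_a·k / G)^(1/4) = (8·57.0³·13·20 / (42.2×10³))^0.25
  = (9128)^0.25 = 9.7745 mm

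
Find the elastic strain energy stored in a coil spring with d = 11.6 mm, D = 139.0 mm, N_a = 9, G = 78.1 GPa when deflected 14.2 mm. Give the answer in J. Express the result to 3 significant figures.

k = Gd⁴/(8D³N_a) = (78.1×10³)(11.6⁴)/(8·139.0³·9) = 7.3132 N/mm
U = ½kδ² = 0.5 × 7.3132 × 14.2² = 737.31 N·mm = 0.73731 J

0.737 J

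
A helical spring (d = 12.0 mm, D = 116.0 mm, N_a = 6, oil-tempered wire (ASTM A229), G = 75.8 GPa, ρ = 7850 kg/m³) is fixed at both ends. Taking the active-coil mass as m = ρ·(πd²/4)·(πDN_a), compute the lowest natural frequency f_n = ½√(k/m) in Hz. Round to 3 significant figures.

k = Gd⁴/(8D³N_a) = (75.8×10³)(12.0⁴)/(8·116.0³·6) = 20.979 N/mm = 20979 N/m
Wire length L = πDN_a = π·116.0·6 = 2186.5 mm
m = ρ·(πd²/4)·L = 7850 × 113.1×10⁻⁶ m² × 2.1865 m = 1.9412 kg
f_n = ½√(k/m) = 0.5·√(20979/1.9412) = 0.5·√(10807) = 51.978 Hz

52.0 Hz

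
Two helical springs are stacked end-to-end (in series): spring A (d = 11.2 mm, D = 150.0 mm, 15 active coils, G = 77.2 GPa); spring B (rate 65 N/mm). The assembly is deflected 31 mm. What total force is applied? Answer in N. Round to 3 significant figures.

k_A = Gd⁴/(8D³N_a) = (77.2×10³)(11.2⁴)/(8·150.0³·15) = 2.9994 N/mm
Series: 1/k_eq = 1/2.9994 + 1/65 = 0.34878; k_eq = 2.8671 N/mm
F = k_eq·δ = 2.8671·31 = 88.88 N

88.9 N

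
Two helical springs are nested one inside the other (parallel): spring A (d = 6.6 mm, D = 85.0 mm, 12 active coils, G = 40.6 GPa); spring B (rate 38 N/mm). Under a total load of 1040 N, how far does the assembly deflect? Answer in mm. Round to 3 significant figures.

k_A = Gd⁴/(8D³N_a) = (40.6×10³)(6.6⁴)/(8·85.0³·12) = 1.3067 N/mm
Parallel: k_eq = 1.3067 + 38 = 39.307 N/mm
δ = F/k_eq = 1040/39.307 = 26.459 mm

26.5 mm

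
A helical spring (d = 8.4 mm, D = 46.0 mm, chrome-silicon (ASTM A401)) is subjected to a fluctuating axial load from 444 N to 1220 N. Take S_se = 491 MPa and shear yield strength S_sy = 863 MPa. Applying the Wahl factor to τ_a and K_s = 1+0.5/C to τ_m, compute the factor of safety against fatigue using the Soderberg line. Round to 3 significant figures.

2.45

C = D/d = 46.0/8.4 = 5.4762; K_W = (4C−1)/(4C−4)+0.615/C = 1.2799; K_s = 1+0.5/C = 1.0913
F_a = (F_max−F_min)/2 = 388 N; F_m = (F_max+F_min)/2 = 832 N
τ_a = K_W·8F_aD/(πd³) = 1.2799 × 76.682 = 98.142 MPa
τ_m = K_s·8F_mD/(πd³) = 1.0913 × 164.43 = 179.44 MPa
Soderberg: 1/n_f = τ_a/S_se + τ_m/S_sy = 98.142/491 + 179.44/863 = 0.19988 + 0.20793 = 0.40781
n_f = 1/0.40781 = 2.452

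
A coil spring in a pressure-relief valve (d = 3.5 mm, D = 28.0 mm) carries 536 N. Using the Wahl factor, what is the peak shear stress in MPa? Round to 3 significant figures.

1060 MPa

Spring index C = D/d = 28.0/3.5 = 8.0000
K_W = (4C−1)/(4C−4) + 0.615/C = 31.000/28.000 + 0.0769 = 1.1840
τ₀ = 8FD/(πd³) = 8·536·28.0/(π·3.5³) = 120064/134.7 = 891.37 MPa
τ_max = K·τ₀ = 1.1840 × 891.37 = 1055.4 MPa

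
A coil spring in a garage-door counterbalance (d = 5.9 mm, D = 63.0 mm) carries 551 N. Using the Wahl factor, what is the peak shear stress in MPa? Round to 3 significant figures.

489 MPa

Spring index C = D/d = 63.0/5.9 = 10.6780
K_W = (4C−1)/(4C−4) + 0.615/C = 41.712/38.712 + 0.0576 = 1.1351
τ₀ = 8FD/(πd³) = 8·551·63.0/(π·5.9³) = 277704/645.22 = 430.4 MPa
τ_max = K·τ₀ = 1.1351 × 430.4 = 488.55 MPa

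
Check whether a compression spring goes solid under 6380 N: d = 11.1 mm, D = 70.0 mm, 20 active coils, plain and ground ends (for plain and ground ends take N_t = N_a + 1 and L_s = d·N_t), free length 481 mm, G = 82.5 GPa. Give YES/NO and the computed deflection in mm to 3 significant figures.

k = Gd⁴/(8D³N_a) = (82.5×10³)(11.1⁴)/(8·70.0³·20) = 22.821 N/mm
N_t = 21; L_s = 11.1·21 = 233.1 mm; δ_solid = L₀ − L_s = 481 − 233.1 = 247.9 mm
δ = F/k = 6380/22.821 = 279.57 mm
δ ≥ δ_solid → spring goes solid

YES, δ = 280 mm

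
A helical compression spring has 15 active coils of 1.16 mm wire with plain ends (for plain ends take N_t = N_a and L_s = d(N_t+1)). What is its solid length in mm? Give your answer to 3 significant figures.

18.6 mm

plain ends: N_t = N_a = 15
L_s = d·(N_t+1) = 1.16 × 16 = 18.56 mm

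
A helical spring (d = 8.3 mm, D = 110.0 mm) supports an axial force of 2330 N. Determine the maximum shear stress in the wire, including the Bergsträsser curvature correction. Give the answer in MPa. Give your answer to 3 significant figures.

Spring index C = D/d = 110.0/8.3 = 13.2530
K_B = (4C+2)/(4C−3) = 55.012/50.012 = 1.1000
τ₀ = 8FD/(πd³) = 8·2330·110.0/(π·8.3³) = 2.0504e+06/1796.3 = 1141.4 MPa
τ_max = K·τ₀ = 1.1000 × 1141.4 = 1255.6 MPa

1260 MPa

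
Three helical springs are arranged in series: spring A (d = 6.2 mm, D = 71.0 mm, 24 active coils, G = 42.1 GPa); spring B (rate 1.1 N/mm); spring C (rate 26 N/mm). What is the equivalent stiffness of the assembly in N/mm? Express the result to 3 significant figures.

k_A = Gd⁴/(8D³N_a) = (42.1×10³)(6.2⁴)/(8·71.0³·24) = 0.90526 N/mm
Series: 1/k_eq = 1/0.90526 + 1/1.1 + 1/26 = 2.0522; k_eq = 0.48728 N/mm

0.487 N/mm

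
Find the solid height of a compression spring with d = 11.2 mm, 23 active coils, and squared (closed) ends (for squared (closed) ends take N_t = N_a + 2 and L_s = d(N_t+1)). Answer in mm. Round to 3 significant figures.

squared (closed) ends: N_t = N_a + 2 = 23 + 2 = 25
L_s = d·(N_t+1) = 11.2 × 26 = 291.2 mm

291 mm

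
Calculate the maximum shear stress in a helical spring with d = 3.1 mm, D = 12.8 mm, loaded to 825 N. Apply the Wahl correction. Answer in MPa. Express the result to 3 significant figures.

1250 MPa

Spring index C = D/d = 12.8/3.1 = 4.1290
K_W = (4C−1)/(4C−4) + 0.615/C = 15.516/12.516 + 0.1489 = 1.3886
τ₀ = 8FD/(πd³) = 8·825·12.8/(π·3.1³) = 84480/93.591 = 902.65 MPa
τ_max = K·τ₀ = 1.3886 × 902.65 = 1253.5 MPa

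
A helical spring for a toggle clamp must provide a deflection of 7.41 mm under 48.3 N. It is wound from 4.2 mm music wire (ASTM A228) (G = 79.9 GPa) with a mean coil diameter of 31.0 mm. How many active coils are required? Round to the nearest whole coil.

Required rate k = F/δ = 48.3/7.41 = 6.5182 N/mm
N_a = Gd⁴/(8D³k) = (79.9×10³ × 4.2⁴)/(8 × 31.0³ × 6.5182)
    = 2.48625e+07 / 1.55347e+06 = 16 → 16 coils

16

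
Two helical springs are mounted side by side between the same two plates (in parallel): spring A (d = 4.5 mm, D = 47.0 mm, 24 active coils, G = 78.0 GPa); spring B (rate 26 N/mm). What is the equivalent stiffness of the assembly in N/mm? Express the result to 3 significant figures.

27.6 N/mm

k_A = Gd⁴/(8D³N_a) = (78.0×10³)(4.5⁴)/(8·47.0³·24) = 1.6045 N/mm
Parallel: k_eq = 1.6045 + 26 = 27.605 N/mm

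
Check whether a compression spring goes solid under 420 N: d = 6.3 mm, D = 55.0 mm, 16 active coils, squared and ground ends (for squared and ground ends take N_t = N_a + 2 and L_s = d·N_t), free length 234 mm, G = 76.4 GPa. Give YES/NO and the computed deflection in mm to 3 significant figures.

NO, δ = 74.3 mm

k = Gd⁴/(8D³N_a) = (76.4×10³)(6.3⁴)/(8·55.0³·16) = 5.6514 N/mm
N_t = 18; L_s = 6.3·18 = 113.4 mm; δ_solid = L₀ − L_s = 234 − 113.4 = 120.6 mm
δ = F/k = 420/5.6514 = 74.318 mm
δ < δ_solid → spring does not go solid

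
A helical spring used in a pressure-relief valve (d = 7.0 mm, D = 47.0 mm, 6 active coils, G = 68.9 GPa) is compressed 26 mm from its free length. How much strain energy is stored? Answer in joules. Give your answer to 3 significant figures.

11.2 J

k = Gd⁴/(8D³N_a) = (68.9×10³)(7.0⁴)/(8·47.0³·6) = 33.195 N/mm
U = ½kδ² = 0.5 × 33.195 × 26² = 11220 N·mm = 11.22 J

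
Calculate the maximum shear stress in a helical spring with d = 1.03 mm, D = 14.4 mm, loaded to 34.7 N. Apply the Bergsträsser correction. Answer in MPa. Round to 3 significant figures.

1270 MPa

Spring index C = D/d = 14.4/1.03 = 13.9806
K_B = (4C+2)/(4C−3) = 57.922/52.922 = 1.0945
τ₀ = 8FD/(πd³) = 8·34.7·14.4/(π·1.03³) = 3997.44/3.4329 = 1164.4 MPa
τ_max = K·τ₀ = 1.0945 × 1164.4 = 1274.5 MPa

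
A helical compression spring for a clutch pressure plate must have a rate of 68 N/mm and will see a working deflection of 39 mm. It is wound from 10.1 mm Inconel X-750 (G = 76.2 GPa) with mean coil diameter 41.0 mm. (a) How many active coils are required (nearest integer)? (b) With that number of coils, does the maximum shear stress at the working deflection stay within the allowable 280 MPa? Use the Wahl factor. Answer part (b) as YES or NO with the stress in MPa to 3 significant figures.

N_a = Gd⁴/(8D³k) = (76.2×10³)(10.1⁴)/(8·41.0³·68) = 21.15 → N_a = 21
Actual rate k = Gd⁴/(8D³·21) = 68.483 N/mm
Working load F = kδ = 68.483·39 = 2670.8 N
C = 41.0/10.1 = 4.0594; K_W = (4C−1)/(4C−4)+0.615/C = 1.3966
τ_max = K_W·8FD/(πd³) = 1.3966·270.65 = 378 MPa
τ_max > 280 MPa → exceeds allowable

(a) 21 coils; (b) NO, τ_max = 378 MPa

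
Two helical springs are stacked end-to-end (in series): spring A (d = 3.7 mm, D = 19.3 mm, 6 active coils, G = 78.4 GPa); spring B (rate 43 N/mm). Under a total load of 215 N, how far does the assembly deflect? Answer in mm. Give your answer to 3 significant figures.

k_A = Gd⁴/(8D³N_a) = (78.4×10³)(3.7⁴)/(8·19.3³·6) = 42.58 N/mm
Series: 1/k_eq = 1/42.58 + 1/43 = 0.046741; k_eq = 21.395 N/mm
δ = F/k_eq = 215/21.395 = 10.049 mm

10.0 mm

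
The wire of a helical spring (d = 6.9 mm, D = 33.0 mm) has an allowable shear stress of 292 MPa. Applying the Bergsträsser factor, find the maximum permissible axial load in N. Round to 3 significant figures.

C = D/d = 33.0/6.9 = 4.7826
K_B = (4C+2)/(4C−3) = 21.130/16.130 = 1.3100
τ_max = K·8FD/(πd³) → F_max = τ_allow·πd³/(8DK)
F_max = 292·π·6.9³/(8·33.0·1.3100) = 3.0136e+05/345.83 = 871.39 N

871 N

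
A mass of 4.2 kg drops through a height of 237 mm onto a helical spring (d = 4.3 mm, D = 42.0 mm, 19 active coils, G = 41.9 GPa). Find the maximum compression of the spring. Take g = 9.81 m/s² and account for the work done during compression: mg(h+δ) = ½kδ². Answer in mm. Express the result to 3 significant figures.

160 mm

k = Gd⁴/(8D³N_a) = (41.9×10³)(4.3⁴)/(8·42.0³·19) = 1.272 N/mm
W = mg = 4.2 × 9.81 = 41.202 N
½kδ² − Wδ − Wh = 0 → δ = (W + √(W² + 2kWh))/k
δ = (41.202 + √(1697.6 + 24842.4))/1.272 = (41.202 + 162.91)/1.272 = 160.46 mm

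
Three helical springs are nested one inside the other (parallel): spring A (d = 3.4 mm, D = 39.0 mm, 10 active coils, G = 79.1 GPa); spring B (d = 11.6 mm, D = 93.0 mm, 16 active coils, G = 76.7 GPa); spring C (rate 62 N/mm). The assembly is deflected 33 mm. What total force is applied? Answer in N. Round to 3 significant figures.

k_A = Gd⁴/(8D³N_a) = (79.1×10³)(3.4⁴)/(8·39.0³·10) = 2.2275 N/mm
k_B = Gd⁴/(8D³N_a) = (76.7×10³)(11.6⁴)/(8·93.0³·16) = 13.489 N/mm
Parallel: k_eq = 2.2275 + 13.489 + 62 = 77.716 N/mm
F = k_eq·δ = 77.716·33 = 2564.6 N

2560 N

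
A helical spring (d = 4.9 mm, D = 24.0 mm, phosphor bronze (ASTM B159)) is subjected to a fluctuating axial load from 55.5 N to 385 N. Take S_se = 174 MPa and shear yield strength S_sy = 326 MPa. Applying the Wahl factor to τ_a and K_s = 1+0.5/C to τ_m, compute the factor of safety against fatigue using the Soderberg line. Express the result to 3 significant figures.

0.966

C = D/d = 24.0/4.9 = 4.8980; K_W = (4C−1)/(4C−4)+0.615/C = 1.3180; K_s = 1+0.5/C = 1.1021
F_a = (F_max−F_min)/2 = 164.75 N; F_m = (F_max+F_min)/2 = 220.25 N
τ_a = K_W·8F_aD/(πd³) = 1.3180 × 85.583 = 112.8 MPa
τ_m = K_s·8F_mD/(πd³) = 1.1021 × 114.41 = 126.09 MPa
Soderberg: 1/n_f = τ_a/S_se + τ_m/S_sy = 112.8/174 + 126.09/326 = 0.64825 + 0.38679 = 1.035
n_f = 1/1.035 = 0.9661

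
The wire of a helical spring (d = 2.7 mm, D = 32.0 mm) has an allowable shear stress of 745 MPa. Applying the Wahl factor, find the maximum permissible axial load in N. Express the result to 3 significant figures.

C = D/d = 32.0/2.7 = 11.8519
K_W = (4C−1)/(4C−4) + 0.615/C = 46.407/43.407 + 0.0519 = 1.1210
τ_max = K·8FD/(πd³) → F_max = τ_allow·πd³/(8DK)
F_max = 745·π·2.7³/(8·32.0·1.1210) = 46068/286.98 = 160.53 N

161 N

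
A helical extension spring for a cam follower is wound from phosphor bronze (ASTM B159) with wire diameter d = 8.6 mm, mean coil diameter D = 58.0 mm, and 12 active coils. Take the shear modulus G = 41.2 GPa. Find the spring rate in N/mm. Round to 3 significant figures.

12.0 N/mm

k = Gd⁴/(8D³N_a) = (41.2×10³ × 8.6⁴) / (8 × 58.0³ × 12)
  = 2.25367e+08 / 1.87308e+07 = 12.032 N/mm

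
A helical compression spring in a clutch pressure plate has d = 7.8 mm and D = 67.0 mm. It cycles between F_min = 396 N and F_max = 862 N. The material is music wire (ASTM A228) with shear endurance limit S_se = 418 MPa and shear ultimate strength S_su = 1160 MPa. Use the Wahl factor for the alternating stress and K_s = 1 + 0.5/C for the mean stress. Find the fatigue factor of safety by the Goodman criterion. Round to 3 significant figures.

C = D/d = 67.0/7.8 = 8.5897; K_W = (4C−1)/(4C−4)+0.615/C = 1.1704; K_s = 1+0.5/C = 1.0582
F_a = (F_max−F_min)/2 = 233 N; F_m = (F_max+F_min)/2 = 629 N
τ_a = K_W·8F_aD/(πd³) = 1.1704 × 83.77 = 98.045 MPa
τ_m = K_s·8F_mD/(πd³) = 1.0582 × 226.14 = 239.31 MPa
Goodman: 1/n_f = τ_a/S_se + τ_m/S_su = 98.045/418 + 239.31/1160 = 0.23456 + 0.20630 = 0.44086
n_f = 1/0.44086 = 2.268

2.27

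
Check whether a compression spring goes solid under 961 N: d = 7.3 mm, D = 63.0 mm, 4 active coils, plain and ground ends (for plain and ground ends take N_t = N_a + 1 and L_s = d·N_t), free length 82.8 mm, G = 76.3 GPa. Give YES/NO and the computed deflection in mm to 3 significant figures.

k = Gd⁴/(8D³N_a) = (76.3×10³)(7.3⁴)/(8·63.0³·4) = 27.08 N/mm
N_t = 5; L_s = 7.3·5 = 36.5 mm; δ_solid = L₀ − L_s = 82.8 − 36.5 = 46.3 mm
δ = F/k = 961/27.08 = 35.488 mm
δ < δ_solid → spring does not go solid

NO, δ = 35.5 mm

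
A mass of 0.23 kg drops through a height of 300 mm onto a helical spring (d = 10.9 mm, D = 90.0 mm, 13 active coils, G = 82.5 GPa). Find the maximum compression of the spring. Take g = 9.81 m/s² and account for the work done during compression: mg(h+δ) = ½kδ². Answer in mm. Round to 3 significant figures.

k = Gd⁴/(8D³N_a) = (82.5×10³)(10.9⁴)/(8·90.0³·13) = 15.36 N/mm
W = mg = 0.23 × 9.81 = 2.2563 N
½kδ² − Wδ − Wh = 0 → δ = (W + √(W² + 2kWh))/k
δ = (2.2563 + √(5.0909 + 20794.4))/15.36 = (2.2563 + 144.22)/15.36 = 9.5361 mm

9.54 mm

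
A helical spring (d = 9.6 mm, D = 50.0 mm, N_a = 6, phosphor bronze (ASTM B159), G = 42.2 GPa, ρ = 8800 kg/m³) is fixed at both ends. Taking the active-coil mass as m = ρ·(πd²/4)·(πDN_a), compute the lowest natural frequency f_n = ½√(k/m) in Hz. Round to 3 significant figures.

k = Gd⁴/(8D³N_a) = (42.2×10³)(9.6⁴)/(8·50.0³·6) = 59.737 N/mm = 59737 N/m
Wire length L = πDN_a = π·50.0·6 = 942.48 mm
m = ρ·(πd²/4)·L = 8800 × 72.382×10⁻⁶ m² × 0.94248 m = 0.60032 kg
f_n = ½√(k/m) = 0.5·√(59737/0.60032) = 0.5·√(99508) = 157.72 Hz

158 Hz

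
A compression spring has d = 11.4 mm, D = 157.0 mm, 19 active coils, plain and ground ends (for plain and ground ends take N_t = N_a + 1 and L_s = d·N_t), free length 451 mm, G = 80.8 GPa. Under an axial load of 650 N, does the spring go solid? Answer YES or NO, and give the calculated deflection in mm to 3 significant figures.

k = Gd⁴/(8D³N_a) = (80.8×10³)(11.4⁴)/(8·157.0³·19) = 2.32 N/mm
N_t = 20; L_s = 11.4·20 = 228 mm; δ_solid = L₀ − L_s = 451 − 228 = 223 mm
δ = F/k = 650/2.32 = 280.17 mm
δ ≥ δ_solid → spring goes solid

YES, δ = 280 mm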